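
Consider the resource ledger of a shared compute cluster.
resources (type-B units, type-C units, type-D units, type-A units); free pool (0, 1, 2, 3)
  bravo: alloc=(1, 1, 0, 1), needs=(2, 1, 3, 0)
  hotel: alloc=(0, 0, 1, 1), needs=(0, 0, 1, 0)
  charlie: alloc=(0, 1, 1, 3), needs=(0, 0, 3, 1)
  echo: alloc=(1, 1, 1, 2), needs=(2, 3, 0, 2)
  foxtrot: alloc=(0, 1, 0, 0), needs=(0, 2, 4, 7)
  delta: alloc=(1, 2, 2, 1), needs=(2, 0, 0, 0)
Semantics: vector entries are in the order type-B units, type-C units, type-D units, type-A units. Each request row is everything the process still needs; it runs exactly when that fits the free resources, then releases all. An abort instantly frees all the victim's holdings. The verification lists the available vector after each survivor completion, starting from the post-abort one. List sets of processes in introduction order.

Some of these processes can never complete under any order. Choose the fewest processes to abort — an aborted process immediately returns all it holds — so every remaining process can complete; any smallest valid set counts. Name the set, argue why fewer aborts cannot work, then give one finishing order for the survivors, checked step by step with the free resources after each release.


Minimum abort set: echo and delta.
Key observation: the returned (2, 3, 3, 3) from echo and delta is what brings bravo — unrunnable before, under any order — into play at step 2.
Minimality, checking each single-abort alternative: bravo alone leaves echo blocked (short on type-B units); hotel alone leaves bravo blocked (short on type-B units); charlie alone leaves bravo blocked (short on type-B units); echo alone leaves bravo blocked (short on type-B units); foxtrot alone leaves bravo blocked (short on type-B units); delta alone leaves bravo blocked (short on type-B units).
One survivor order: hotel, bravo, foxtrot, charlie. Step-by-step check (post-abort pool first):
  pool = (2, 4, 5, 6)
  hotel: need (0, 0, 1, 0) fits (2, 4, 5, 6); releases (0, 0, 1, 1), pool now (2, 4, 6, 7)
  bravo: need (2, 1, 3, 0) fits (2, 4, 6, 7); releases (1, 1, 0, 1), pool now (3, 5, 6, 8)
  foxtrot: need (0, 2, 4, 7) fits (3, 5, 6, 8); releases (0, 1, 0, 0), pool now (3, 6, 6, 8)
  charlie: need (0, 0, 3, 1) fits (3, 6, 6, 8); releases (0, 1, 1, 3), pool now (3, 7, 7, 11)


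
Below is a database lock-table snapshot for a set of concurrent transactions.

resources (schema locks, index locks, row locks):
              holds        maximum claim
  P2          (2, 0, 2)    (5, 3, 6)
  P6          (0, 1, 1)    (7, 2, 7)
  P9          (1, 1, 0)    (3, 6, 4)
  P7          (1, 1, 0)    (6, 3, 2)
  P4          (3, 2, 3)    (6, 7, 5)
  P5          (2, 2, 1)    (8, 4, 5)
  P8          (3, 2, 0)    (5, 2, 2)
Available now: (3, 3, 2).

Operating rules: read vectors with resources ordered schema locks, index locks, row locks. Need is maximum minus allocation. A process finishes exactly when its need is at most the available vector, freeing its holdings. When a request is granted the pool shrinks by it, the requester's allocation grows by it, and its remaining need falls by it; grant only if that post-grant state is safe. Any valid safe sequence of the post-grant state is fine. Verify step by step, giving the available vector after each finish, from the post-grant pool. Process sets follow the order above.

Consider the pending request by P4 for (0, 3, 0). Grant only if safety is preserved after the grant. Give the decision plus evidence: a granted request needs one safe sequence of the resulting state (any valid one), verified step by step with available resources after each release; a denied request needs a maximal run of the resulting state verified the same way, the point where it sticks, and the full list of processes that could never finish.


GRANT — the state after the grant stays safe, e.g. via P8, P4, P7, P5, P2, P6, P9.
Key observation: the transfer keeps a workable pool ((3, 0, 2)); P8 starts the safe sequence.
Verifying the post-grant state step by step:
  pool = (3, 0, 2)
  run P8 (needs (2, 0, 2), free (3, 0, 2)); after release of (3, 2, 0) the pool is (6, 2, 2)
  run P4 (needs (3, 2, 2), free (6, 2, 2)); after release of (3, 5, 3) the pool is (9, 7, 5)
  run P7 (needs (5, 2, 2), free (9, 7, 5)); after release of (1, 1, 0) the pool is (10, 8, 5)
  run P5 (needs (6, 2, 4), free (10, 8, 5)); after release of (2, 2, 1) the pool is (12, 10, 6)
  run P2 (needs (3, 3, 4), free (12, 10, 6)); after release of (2, 0, 2) the pool is (14, 10, 8)
  run P6 (needs (7, 1, 6), free (14, 10, 8)); after release of (0, 1, 1) the pool is (14, 11, 9)
  run P9 (needs (2, 5, 4), free (14, 11, 9)); after release of (1, 1, 0) the pool is (15, 12, 9)


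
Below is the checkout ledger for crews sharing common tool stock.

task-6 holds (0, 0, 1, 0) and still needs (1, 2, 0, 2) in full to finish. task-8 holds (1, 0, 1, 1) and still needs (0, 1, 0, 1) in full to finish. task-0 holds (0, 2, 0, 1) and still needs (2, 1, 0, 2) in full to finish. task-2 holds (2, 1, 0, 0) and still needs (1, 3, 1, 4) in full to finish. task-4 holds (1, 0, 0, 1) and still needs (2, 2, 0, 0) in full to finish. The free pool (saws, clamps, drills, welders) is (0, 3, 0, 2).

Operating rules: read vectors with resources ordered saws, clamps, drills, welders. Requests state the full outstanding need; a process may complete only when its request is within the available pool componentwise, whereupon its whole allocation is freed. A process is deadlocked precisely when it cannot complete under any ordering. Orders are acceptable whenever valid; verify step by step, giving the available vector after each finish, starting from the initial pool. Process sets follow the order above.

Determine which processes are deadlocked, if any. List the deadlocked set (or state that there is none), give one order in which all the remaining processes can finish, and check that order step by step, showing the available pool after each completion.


The deadlocked set is task-0, task-2 and task-4.
Key observation: after task-8, task-6 the pool peaks at (1, 3, 2, 3), and each blocked process is short somewhere: task-0 on saws; task-2 on welders; task-4 on saws.
A valid finishing order for the others: task-8, task-6. Verifying each step:
  pool = (0, 3, 0, 2)
  task-8: need (0, 1, 0, 1) fits (0, 3, 0, 2); releases (1, 0, 1, 1), pool now (1, 3, 1, 3)
  task-6: need (1, 2, 0, 2) fits (1, 3, 1, 3); releases (0, 0, 1, 0), pool now (1, 3, 2, 3)
The blocked processes can never fit:
  task-0 still needs (2, 1, 0, 2) but only (1, 3, 2, 3) is free — short on saws
  task-2 still needs (1, 3, 1, 4) but only (1, 3, 2, 3) is free — short on welders
  task-4 still needs (2, 2, 0, 0) but only (1, 3, 2, 3) is free — short on saws


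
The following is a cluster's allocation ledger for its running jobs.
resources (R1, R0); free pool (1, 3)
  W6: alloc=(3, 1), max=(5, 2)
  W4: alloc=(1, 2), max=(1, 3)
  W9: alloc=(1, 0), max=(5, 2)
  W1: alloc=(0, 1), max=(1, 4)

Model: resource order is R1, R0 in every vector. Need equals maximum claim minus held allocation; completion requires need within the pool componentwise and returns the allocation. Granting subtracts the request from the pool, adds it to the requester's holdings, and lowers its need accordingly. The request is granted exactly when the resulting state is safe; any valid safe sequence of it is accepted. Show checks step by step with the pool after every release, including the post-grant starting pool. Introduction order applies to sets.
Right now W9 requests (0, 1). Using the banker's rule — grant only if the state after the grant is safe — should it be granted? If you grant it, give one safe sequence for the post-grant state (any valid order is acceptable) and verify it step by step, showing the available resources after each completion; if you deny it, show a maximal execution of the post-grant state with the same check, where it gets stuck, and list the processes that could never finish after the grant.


GRANT: granting preserves safety; a valid post-grant sequence is W4, W6, W1, W9.
Key observation: (1, 2) free after granting still covers W4 first, and each release covers the next.
Verifying the post-grant state step by step:
  pool = (1, 2)
  run W4 (needs (0, 1), free (1, 2)); after release of (1, 2) the pool is (2, 4)
  run W6 (needs (2, 1), free (2, 4)); after release of (3, 1) the pool is (5, 5)
  run W1 (needs (1, 3), free (5, 5)); after release of (0, 1) the pool is (5, 6)
  run W9 (needs (4, 1), free (5, 6)); after release of (1, 1) the pool is (6, 7)


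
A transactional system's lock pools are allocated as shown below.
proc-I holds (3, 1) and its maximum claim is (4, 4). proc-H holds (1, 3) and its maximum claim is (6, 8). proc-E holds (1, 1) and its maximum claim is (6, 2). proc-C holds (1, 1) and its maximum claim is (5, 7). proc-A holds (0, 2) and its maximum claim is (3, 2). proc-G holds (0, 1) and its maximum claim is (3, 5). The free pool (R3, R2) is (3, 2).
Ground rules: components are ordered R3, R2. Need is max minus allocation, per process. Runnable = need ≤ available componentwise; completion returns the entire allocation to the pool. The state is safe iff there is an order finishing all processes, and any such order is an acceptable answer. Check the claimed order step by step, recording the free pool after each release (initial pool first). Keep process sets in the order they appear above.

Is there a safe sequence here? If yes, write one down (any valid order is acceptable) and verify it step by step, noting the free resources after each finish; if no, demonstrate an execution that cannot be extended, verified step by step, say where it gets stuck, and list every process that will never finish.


SAFE. One safe sequence: proc-A, proc-I, proc-E, proc-H, proc-C, proc-G.
Key observation: proc-A is the earliest step where a requested resource binds exactly: need (3, 0), pool (3, 2) at its turn.
Verifying each step:
  pool = (3, 2)
  run proc-A (needs (3, 0), free (3, 2)); after release of (0, 2) the pool is (3, 4)
  run proc-I (needs (1, 3), free (3, 4)); after release of (3, 1) the pool is (6, 5)
  run proc-E (needs (5, 1), free (6, 5)); after release of (1, 1) the pool is (7, 6)
  run proc-H (needs (5, 5), free (7, 6)); after release of (1, 3) the pool is (8, 9)
  run proc-C (needs (4, 6), free (8, 9)); after release of (1, 1) the pool is (9, 10)
  run proc-G (needs (3, 4), free (9, 10)); after release of (0, 1) the pool is (9, 11)


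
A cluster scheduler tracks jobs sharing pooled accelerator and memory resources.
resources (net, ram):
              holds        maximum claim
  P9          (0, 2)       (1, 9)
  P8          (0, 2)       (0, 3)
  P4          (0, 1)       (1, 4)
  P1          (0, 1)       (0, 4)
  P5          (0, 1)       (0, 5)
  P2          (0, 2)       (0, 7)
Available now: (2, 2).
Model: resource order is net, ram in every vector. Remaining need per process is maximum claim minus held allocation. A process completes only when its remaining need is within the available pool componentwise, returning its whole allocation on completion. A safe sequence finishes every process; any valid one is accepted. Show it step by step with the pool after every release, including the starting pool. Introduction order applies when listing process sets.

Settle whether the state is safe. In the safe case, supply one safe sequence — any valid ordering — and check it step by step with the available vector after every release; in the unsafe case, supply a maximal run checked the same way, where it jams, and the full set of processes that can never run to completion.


SAFE — a valid safe sequence is P8, P5, P4, P2, P9, P1.
Key observation: the first exact fit in this order is P5 — it needs (0, 4) with (2, 4) free, meeting a requested resource to the last unit.
Step-by-step check:
  pool = (2, 2)
  P8 needs (0, 1) <= (2, 2) -> finishes; pool += (0, 2) = (2, 4)
  P5 needs (0, 4) <= (2, 4) -> finishes; pool += (0, 1) = (2, 5)
  P4 needs (1, 3) <= (2, 5) -> finishes; pool += (0, 1) = (2, 6)
  P2 needs (0, 5) <= (2, 6) -> finishes; pool += (0, 2) = (2, 8)
  P9 needs (1, 7) <= (2, 8) -> finishes; pool += (0, 2) = (2, 10)
  P1 needs (0, 3) <= (2, 10) -> finishes; pool += (0, 1) = (2, 11)


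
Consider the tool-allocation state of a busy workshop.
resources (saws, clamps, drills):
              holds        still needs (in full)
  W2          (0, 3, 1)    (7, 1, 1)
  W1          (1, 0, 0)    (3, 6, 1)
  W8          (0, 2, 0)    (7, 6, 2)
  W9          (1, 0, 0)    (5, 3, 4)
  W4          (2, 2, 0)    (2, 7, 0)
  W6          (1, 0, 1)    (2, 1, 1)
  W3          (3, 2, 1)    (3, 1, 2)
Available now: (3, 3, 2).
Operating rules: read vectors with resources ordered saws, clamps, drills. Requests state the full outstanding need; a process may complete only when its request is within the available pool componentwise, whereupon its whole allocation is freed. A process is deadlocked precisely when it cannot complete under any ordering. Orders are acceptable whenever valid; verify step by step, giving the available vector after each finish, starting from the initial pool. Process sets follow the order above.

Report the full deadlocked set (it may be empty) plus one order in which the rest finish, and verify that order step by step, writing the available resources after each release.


No process is deadlocked.
Key observation: the pool covers W3 at once, and every later process fits after earlier releases.
A valid finishing order for the others: W3, W6, W2, W9, W1, W8, W4. Check, step by step:
  pool = (3, 3, 2)
  run W3 (needs (3, 1, 2), free (3, 3, 2)); after release of (3, 2, 1) the pool is (6, 5, 3)
  run W6 (needs (2, 1, 1), free (6, 5, 3)); after release of (1, 0, 1) the pool is (7, 5, 4)
  run W2 (needs (7, 1, 1), free (7, 5, 4)); after release of (0, 3, 1) the pool is (7, 8, 5)
  run W9 (needs (5, 3, 4), free (7, 8, 5)); after release of (1, 0, 0) the pool is (8, 8, 5)
  run W1 (needs (3, 6, 1), free (8, 8, 5)); after release of (1, 0, 0) the pool is (9, 8, 5)
  run W8 (needs (7, 6, 2), free (9, 8, 5)); after release of (0, 2, 0) the pool is (9, 10, 5)
  run W4 (needs (2, 7, 0), free (9, 10, 5)); after release of (2, 2, 0) the pool is (11, 12, 5)


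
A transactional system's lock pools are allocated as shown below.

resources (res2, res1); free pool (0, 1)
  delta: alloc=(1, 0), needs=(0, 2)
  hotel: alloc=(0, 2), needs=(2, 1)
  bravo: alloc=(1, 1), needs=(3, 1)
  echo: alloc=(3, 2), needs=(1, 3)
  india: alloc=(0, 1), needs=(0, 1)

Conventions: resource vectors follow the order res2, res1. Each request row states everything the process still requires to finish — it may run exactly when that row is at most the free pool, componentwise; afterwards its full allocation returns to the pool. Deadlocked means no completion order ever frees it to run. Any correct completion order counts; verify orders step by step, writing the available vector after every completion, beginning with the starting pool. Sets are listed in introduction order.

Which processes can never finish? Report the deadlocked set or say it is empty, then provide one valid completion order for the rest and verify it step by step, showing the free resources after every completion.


Deadlocked: hotel, bravo and echo.
Key observation: after india, delta the pool peaks at (1, 2), and each blocked process is short somewhere: hotel on res2; bravo on res2; echo on res1.
One completion order for the rest: india, delta. Step-by-step check:
  pool = (0, 1)
  india needs (0, 1) <= (0, 1) -> finishes; pool += (0, 1) = (0, 2)
  delta needs (0, 2) <= (0, 2) -> finishes; pool += (1, 0) = (1, 2)
None of the blocked processes ever fits:
  hotel still needs (2, 1) but only (1, 2) is free — short on res2
  bravo still needs (3, 1) but only (1, 2) is free — short on res2
  echo still needs (1, 3) but only (1, 2) is free — short on res1


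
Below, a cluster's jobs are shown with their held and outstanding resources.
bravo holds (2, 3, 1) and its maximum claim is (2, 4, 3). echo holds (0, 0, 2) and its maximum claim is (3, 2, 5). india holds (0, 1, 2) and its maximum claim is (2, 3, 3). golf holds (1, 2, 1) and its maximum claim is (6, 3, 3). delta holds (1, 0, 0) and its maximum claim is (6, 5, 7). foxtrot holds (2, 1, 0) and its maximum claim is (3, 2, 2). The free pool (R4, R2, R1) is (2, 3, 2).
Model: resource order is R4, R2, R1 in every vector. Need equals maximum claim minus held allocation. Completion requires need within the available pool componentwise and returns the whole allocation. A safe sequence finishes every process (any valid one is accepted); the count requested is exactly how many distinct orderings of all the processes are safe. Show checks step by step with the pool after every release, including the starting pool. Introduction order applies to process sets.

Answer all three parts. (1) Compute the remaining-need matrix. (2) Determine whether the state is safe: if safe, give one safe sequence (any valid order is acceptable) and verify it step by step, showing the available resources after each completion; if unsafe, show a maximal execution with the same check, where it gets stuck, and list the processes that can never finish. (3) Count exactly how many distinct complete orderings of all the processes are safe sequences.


(1) Need matrix, components ordered R4, R2, R1:
  bravo: (0, 1, 2)
  echo: (3, 2, 3)
  india: (2, 2, 1)
  golf: (5, 1, 2)
  delta: (5, 5, 7)
  foxtrot: (1, 1, 2)
(2) SAFE. One safe sequence: foxtrot, bravo, echo, india, golf, delta.
Key observation: at foxtrot the run first touches a limit — (1, 1, 2) against (2, 3, 2), exact on a resource it actually requests.
Check, step by step:
  pool = (2, 3, 2)
  foxtrot: need (1, 1, 2) fits (2, 3, 2); releases (2, 1, 0), pool now (4, 4, 2)
  bravo: need (0, 1, 2) fits (4, 4, 2); releases (2, 3, 1), pool now (6, 7, 3)
  echo: need (3, 2, 3) fits (6, 7, 3); releases (0, 0, 2), pool now (6, 7, 5)
  india: need (2, 2, 1) fits (6, 7, 5); releases (0, 1, 2), pool now (6, 8, 7)
  golf: need (5, 1, 2) fits (6, 8, 7); releases (1, 2, 1), pool now (7, 10, 8)
  delta: need (5, 5, 7) fits (7, 10, 8); releases (1, 0, 0), pool now (8, 10, 8)
(3) Exactly 41 of the possible complete orderings are safe sequences.


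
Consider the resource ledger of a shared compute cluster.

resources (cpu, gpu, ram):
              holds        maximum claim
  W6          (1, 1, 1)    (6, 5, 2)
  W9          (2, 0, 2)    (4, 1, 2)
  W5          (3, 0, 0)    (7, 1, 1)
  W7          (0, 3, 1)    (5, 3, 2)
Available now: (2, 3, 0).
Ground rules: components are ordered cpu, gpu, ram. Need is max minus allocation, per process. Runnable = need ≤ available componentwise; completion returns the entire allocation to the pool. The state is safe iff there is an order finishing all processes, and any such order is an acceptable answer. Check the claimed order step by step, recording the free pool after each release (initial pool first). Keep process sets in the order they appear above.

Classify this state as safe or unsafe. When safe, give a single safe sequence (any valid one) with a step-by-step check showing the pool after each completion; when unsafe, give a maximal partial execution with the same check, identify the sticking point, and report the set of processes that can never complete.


SAFE. One safe sequence: W9, W5, W7, W6.
Key observation: W9 marks the first exact bind of the order: its need (2, 1, 0) fits the free (2, 3, 0) with zero slack on a requested resource.
Verifying each step:
  pool = (2, 3, 0)
  W9: need (2, 1, 0) fits (2, 3, 0); releases (2, 0, 2), pool now (4, 3, 2)
  W5: need (4, 1, 1) fits (4, 3, 2); releases (3, 0, 0), pool now (7, 3, 2)
  W7: need (5, 0, 1) fits (7, 3, 2); releases (0, 3, 1), pool now (7, 6, 3)
  W6: need (5, 4, 1) fits (7, 6, 3); releases (1, 1, 1), pool now (8, 7, 4)


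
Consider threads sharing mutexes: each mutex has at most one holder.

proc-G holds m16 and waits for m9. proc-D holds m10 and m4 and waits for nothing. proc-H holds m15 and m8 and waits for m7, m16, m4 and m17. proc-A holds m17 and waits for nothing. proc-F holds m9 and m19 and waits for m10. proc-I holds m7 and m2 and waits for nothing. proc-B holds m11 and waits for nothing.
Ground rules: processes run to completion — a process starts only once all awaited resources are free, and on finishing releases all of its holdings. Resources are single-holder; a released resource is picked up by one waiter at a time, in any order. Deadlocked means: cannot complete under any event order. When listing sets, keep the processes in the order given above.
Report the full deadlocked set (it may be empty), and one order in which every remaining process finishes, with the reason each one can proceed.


Nothing here is deadlocked.
Key observation: the wait relation is loop-free; peeling off processes with no waits unwinds the whole state.
One completion order for the rest: proc-A, proc-D, proc-F, proc-B, proc-G, proc-I, proc-H.
Walking it through:
  run proc-A (it waits on nothing); releases m17
  run proc-D (it waits on nothing); releases m10 and m4
  proc-F waits on m10 — all released -> runs and releases m9 and m19
  run proc-B (it waits on nothing); releases m11
  proc-G waits on m9 — all released -> runs and releases m16
  run proc-I (it waits on nothing); releases m7 and m2
  proc-H waits on m7, m16, m4 and m17 — all released -> runs and releases m15 and m8


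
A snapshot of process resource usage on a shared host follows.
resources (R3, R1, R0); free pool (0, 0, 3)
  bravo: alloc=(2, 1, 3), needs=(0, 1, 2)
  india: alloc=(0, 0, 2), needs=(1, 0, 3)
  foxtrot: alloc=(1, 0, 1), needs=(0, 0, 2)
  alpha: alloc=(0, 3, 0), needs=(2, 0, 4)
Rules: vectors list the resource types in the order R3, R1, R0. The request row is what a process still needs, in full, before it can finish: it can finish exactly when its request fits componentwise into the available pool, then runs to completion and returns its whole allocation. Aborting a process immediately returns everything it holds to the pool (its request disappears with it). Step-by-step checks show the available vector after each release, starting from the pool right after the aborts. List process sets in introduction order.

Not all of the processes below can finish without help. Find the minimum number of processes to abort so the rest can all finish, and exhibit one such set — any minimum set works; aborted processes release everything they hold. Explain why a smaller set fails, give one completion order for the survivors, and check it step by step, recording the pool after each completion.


Abort alpha.
Key observation: the returned (0, 3, 0) from alpha is what brings bravo — unrunnable before, under any order — into play at step 1.
No smaller set exists: with zero aborts the deadlock remains.
Survivors finish in the order: bravo, india, foxtrot. Verifying each step (pool after the aborts first):
  pool = (0, 3, 3)
  bravo: need (0, 1, 2) fits (0, 3, 3); releases (2, 1, 3), pool now (2, 4, 6)
  india: need (1, 0, 3) fits (2, 4, 6); releases (0, 0, 2), pool now (2, 4, 8)
  foxtrot: need (0, 0, 2) fits (2, 4, 8); releases (1, 0, 1), pool now (3, 4, 9)


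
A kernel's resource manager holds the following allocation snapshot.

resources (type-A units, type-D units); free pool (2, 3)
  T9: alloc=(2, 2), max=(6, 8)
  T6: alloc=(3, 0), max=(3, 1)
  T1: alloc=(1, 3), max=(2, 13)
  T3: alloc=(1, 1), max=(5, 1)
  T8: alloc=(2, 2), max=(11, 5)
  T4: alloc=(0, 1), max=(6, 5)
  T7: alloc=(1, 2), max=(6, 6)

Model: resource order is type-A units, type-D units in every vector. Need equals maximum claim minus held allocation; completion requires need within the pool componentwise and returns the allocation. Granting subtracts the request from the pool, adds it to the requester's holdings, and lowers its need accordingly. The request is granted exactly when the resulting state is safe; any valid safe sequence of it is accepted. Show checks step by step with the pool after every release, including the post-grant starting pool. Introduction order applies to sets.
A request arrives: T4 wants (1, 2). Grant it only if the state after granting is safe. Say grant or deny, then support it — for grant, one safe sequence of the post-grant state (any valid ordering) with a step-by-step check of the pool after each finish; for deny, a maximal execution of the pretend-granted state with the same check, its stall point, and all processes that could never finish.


GRANT — the state after the grant stays safe, e.g. via T6, T3, T4, T7, T9, T8, T1.
Key observation: the grant leaves (1, 1) free — enough for T6, whose release restarts the cascade.
Step-by-step check of the post-grant state:
  pool = (1, 1)
  T6: need (0, 1) fits (1, 1); releases (3, 0), pool now (4, 1)
  T3: need (4, 0) fits (4, 1); releases (1, 1), pool now (5, 2)
  T4: need (5, 2) fits (5, 2); releases (1, 3), pool now (6, 5)
  T7: need (5, 4) fits (6, 5); releases (1, 2), pool now (7, 7)
  T9: need (4, 6) fits (7, 7); releases (2, 2), pool now (9, 9)
  T8: need (9, 3) fits (9, 9); releases (2, 2), pool now (11, 11)
  T1: need (1, 10) fits (11, 11); releases (1, 3), pool now (12, 14)


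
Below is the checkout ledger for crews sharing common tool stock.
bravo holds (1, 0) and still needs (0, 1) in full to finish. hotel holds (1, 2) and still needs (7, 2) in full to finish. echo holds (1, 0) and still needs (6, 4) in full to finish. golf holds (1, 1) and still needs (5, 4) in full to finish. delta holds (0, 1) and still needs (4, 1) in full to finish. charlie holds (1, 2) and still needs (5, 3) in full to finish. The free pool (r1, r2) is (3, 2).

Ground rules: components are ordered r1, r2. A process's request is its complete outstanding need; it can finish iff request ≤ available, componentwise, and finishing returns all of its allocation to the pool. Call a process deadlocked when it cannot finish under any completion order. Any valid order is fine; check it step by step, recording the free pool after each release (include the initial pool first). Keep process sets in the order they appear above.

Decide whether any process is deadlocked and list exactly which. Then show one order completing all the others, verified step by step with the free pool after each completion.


Deadlocked: hotel, echo, golf and charlie.
Key observation: r1 is the bottleneck — with bravo, delta done the pool holds (4, 3), short of every remaining need.
One completion order for the rest: bravo, delta. Walking it through:
  pool = (3, 2)
  run bravo (needs (0, 1), free (3, 2)); after release of (1, 0) the pool is (4, 2)
  run delta (needs (4, 1), free (4, 2)); after release of (0, 1) the pool is (4, 3)
The blocked processes can never fit:
  hotel still needs (7, 2) but only (4, 3) is free — short on r1
  echo still needs (6, 4) but only (4, 3) is free — short on r1 and r2
  golf still needs (5, 4) but only (4, 3) is free — short on r1 and r2
  charlie still needs (5, 3) but only (4, 3) is free — short on r1


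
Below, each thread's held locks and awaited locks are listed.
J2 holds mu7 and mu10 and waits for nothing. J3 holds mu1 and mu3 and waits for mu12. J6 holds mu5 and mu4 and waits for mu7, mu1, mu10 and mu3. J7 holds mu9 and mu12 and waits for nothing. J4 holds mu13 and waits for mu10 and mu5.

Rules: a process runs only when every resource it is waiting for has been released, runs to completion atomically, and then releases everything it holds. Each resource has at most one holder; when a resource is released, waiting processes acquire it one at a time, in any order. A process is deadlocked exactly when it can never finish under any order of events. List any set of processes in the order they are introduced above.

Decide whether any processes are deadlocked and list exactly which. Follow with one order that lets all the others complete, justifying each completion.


The deadlocked set is empty.
Key observation: although several processes wait, no cycle exists — each chain bottoms out at a free runner.
The rest can finish in the order J7, J2, J3, J6, J4.
Check, step by step:
  J7: no waits; runs immediately, freeing mu9 and mu12
  J2: no waits; runs immediately, freeing mu7 and mu10
  run J3 (all its waits — mu12 — are resolved); releases mu1 and mu3
  run J6 (all its waits — mu7, mu1, mu10 and mu3 — are resolved); releases mu5 and mu4
  run J4 (all its waits — mu10 and mu5 — are resolved); releases mu13


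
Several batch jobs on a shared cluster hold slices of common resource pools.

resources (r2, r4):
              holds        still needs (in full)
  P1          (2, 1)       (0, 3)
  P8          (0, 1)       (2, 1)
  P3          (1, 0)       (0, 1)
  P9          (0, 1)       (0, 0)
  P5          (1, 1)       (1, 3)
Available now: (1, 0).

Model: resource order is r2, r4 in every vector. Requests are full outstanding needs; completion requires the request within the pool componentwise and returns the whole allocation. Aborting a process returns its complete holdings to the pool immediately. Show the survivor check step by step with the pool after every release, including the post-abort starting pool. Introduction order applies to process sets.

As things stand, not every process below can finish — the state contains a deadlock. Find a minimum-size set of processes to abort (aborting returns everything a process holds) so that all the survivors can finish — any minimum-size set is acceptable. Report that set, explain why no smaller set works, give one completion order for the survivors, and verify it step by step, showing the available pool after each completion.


Abort P5.
Key observation: the deadlocked P1 becomes finishable only because P5 released (1, 1); it completes at step 4 below.
Minimality: the empty abort set fails — the state is deadlocked as it stands.
Survivors finish in the order: P8, P9, P3, P1. Step-by-step check (pool after the aborts first):
  pool = (2, 1)
  P8: need (2, 1) fits (2, 1); releases (0, 1), pool now (2, 2)
  P9: need (0, 0) fits (2, 2); releases (0, 1), pool now (2, 3)
  P3: need (0, 1) fits (2, 3); releases (1, 0), pool now (3, 3)
  P1: need (0, 3) fits (3, 3); releases (2, 1), pool now (5, 4)


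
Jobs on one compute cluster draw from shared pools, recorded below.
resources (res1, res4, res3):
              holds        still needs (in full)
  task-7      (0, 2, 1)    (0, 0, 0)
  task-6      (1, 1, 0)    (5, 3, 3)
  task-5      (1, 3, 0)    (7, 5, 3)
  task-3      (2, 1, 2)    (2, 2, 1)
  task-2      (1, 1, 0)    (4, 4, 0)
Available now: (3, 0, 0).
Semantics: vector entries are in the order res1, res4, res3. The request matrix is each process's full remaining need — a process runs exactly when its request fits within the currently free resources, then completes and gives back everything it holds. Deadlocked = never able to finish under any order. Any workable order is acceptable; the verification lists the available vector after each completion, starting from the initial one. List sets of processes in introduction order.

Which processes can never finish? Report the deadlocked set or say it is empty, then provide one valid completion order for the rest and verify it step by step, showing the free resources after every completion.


No process is deadlocked.
Key observation: the pool covers task-7 at once, and every later process fits after earlier releases.
The rest can finish in the order task-7, task-3, task-6, task-2, task-5. Walking it through:
  pool = (3, 0, 0)
  task-7 needs (0, 0, 0) <= (3, 0, 0) -> finishes; pool += (0, 2, 1) = (3, 2, 1)
  task-3 needs (2, 2, 1) <= (3, 2, 1) -> finishes; pool += (2, 1, 2) = (5, 3, 3)
  task-6 needs (5, 3, 3) <= (5, 3, 3) -> finishes; pool += (1, 1, 0) = (6, 4, 3)
  task-2 needs (4, 4, 0) <= (6, 4, 3) -> finishes; pool += (1, 1, 0) = (7, 5, 3)
  task-5 needs (7, 5, 3) <= (7, 5, 3) -> finishes; pool += (1, 3, 0) = (8, 8, 3)


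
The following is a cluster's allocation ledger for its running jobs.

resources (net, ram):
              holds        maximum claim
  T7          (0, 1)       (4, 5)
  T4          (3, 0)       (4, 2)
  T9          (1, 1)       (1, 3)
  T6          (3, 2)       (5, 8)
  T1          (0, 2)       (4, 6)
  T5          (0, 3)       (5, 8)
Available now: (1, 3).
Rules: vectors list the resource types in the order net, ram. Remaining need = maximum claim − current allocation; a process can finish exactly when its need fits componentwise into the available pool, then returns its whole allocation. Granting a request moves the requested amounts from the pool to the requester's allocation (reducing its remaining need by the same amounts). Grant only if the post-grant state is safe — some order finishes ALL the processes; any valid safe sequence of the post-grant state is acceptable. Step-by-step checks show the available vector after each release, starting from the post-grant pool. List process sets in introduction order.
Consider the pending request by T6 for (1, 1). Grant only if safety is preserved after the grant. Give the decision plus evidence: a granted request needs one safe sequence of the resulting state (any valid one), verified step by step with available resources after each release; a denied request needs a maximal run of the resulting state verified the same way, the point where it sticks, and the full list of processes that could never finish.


DENY. Granting would leave the state unsafe.
Key observation: no order helps: past T9, T4, the free pool tops out at (4, 3), below what each blocked process needs in ram.
Pretend the grant happened; the run T9, T4 goes as far as possible. Verifying each step:
  pool = (0, 2)
  T9 needs (0, 2) <= (0, 2) -> finishes; pool += (1, 1) = (1, 3)
  T4 needs (1, 2) <= (1, 3) -> finishes; pool += (3, 0) = (4, 3)
  T7 cannot run: need (4, 4) vs free (4, 3) (insufficient ram)
  T6 cannot run: need (1, 5) vs free (4, 3) (insufficient ram)
  T1 cannot run: need (4, 4) vs free (4, 3) (insufficient ram)
  T5 cannot run: need (5, 5) vs free (4, 3) (insufficient net and ram)
Post-grant, the permanently blocked set is T7, T6, T1 and T5.


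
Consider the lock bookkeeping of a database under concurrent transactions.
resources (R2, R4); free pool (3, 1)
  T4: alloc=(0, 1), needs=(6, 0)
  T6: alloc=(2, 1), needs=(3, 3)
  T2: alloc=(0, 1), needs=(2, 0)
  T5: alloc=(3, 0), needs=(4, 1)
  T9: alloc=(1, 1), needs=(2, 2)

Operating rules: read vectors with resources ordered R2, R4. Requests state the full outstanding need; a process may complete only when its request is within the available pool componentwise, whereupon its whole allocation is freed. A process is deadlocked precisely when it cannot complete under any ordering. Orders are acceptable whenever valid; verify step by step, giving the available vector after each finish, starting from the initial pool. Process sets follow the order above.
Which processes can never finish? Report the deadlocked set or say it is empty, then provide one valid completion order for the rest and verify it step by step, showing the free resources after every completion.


The deadlocked set is empty.
Key observation: starting with T2, each completion frees enough for the next — no one is permanently blocked.
One completion order for the rest: T2, T9, T6, T5, T4. Check, step by step:
  pool = (3, 1)
  T2: need (2, 0) fits (3, 1); releases (0, 1), pool now (3, 2)
  T9: need (2, 2) fits (3, 2); releases (1, 1), pool now (4, 3)
  T6: need (3, 3) fits (4, 3); releases (2, 1), pool now (6, 4)
  T5: need (4, 1) fits (6, 4); releases (3, 0), pool now (9, 4)
  T4: need (6, 0) fits (9, 4); releases (0, 1), pool now (9, 5)


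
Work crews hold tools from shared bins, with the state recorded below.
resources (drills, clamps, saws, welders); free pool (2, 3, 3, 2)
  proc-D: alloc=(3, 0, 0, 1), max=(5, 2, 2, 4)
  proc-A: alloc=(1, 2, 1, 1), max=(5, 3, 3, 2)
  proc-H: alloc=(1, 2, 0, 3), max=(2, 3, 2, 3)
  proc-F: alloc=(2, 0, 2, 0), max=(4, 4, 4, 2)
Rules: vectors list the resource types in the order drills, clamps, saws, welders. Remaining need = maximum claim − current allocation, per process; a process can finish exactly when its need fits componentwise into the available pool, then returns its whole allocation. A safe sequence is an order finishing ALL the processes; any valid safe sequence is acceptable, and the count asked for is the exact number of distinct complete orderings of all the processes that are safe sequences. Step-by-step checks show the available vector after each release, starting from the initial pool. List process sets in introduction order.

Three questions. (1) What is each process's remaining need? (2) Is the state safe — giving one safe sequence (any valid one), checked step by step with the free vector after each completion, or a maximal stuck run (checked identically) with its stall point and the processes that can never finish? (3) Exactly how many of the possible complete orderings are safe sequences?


(1) Need matrix, components ordered drills, clamps, saws, welders:
  proc-D: (2, 2, 2, 3)
  proc-A: (4, 1, 2, 1)
  proc-H: (1, 1, 2, 0)
  proc-F: (2, 4, 2, 2)
(2) SAFE, for example via the order proc-H, proc-D, proc-F, proc-A.
Key observation: no step in this order meets a requested resource exactly; the smallest headroom is 1, first reached at proc-H (need (1, 1, 2, 0), pool (2, 3, 3, 2)).
Verifying each step:
  pool = (2, 3, 3, 2)
  proc-H needs (1, 1, 2, 0) <= (2, 3, 3, 2) -> finishes; pool += (1, 2, 0, 3) = (3, 5, 3, 5)
  proc-D needs (2, 2, 2, 3) <= (3, 5, 3, 5) -> finishes; pool += (3, 0, 0, 1) = (6, 5, 3, 6)
  proc-F needs (2, 4, 2, 2) <= (6, 5, 3, 6) -> finishes; pool += (2, 0, 2, 0) = (8, 5, 5, 6)
  proc-A needs (4, 1, 2, 1) <= (8, 5, 5, 6) -> finishes; pool += (1, 2, 1, 1) = (9, 7, 6, 7)
(3) Precisely 4 of the possible complete orderings are safe sequences.


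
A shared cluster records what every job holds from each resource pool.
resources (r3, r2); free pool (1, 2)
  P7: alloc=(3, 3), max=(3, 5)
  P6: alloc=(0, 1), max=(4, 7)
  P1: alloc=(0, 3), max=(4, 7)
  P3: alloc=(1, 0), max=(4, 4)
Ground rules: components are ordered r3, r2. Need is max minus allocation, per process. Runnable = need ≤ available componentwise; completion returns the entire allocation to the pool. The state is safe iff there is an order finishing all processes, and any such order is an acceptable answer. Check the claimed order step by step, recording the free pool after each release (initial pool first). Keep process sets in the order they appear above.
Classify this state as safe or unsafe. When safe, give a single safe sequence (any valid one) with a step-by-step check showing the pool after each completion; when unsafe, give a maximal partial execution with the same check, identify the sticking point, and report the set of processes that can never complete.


The state is SAFE; one workable sequence: P7, P1, P6, P3.
Key observation: P7 marks the first exact bind of the order: its need (0, 2) fits the free (1, 2) with zero slack on a requested resource.
Verifying each step:
  pool = (1, 2)
  P7: need (0, 2) fits (1, 2); releases (3, 3), pool now (4, 5)
  P1: need (4, 4) fits (4, 5); releases (0, 3), pool now (4, 8)
  P6: need (4, 6) fits (4, 8); releases (0, 1), pool now (4, 9)
  P3: need (3, 4) fits (4, 9); releases (1, 0), pool now (5, 9)


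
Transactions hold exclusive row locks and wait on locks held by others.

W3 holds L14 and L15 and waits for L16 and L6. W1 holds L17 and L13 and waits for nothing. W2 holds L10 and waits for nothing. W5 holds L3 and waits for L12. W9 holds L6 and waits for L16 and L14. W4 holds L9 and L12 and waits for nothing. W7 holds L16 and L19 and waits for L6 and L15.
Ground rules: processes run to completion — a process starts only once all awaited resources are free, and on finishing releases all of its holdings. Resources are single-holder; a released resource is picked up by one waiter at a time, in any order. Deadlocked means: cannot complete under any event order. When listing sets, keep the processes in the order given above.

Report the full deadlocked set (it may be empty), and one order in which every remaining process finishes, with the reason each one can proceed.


The deadlocked set is W3, W9 and W7.
Key observation: the loop W3 -> W9 -> W3 blocks itself forever; W7 is caught in further circular waits.
One completion order for the rest: W4, W2, W5, W1.
Walking it through:
  W4: no waits; runs immediately, freeing L9 and L12
  W2: no waits; runs immediately, freeing L10
  run W5 (all its waits — L12 — are resolved); releases L3
  W1: no waits; runs immediately, freeing L17 and L13
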